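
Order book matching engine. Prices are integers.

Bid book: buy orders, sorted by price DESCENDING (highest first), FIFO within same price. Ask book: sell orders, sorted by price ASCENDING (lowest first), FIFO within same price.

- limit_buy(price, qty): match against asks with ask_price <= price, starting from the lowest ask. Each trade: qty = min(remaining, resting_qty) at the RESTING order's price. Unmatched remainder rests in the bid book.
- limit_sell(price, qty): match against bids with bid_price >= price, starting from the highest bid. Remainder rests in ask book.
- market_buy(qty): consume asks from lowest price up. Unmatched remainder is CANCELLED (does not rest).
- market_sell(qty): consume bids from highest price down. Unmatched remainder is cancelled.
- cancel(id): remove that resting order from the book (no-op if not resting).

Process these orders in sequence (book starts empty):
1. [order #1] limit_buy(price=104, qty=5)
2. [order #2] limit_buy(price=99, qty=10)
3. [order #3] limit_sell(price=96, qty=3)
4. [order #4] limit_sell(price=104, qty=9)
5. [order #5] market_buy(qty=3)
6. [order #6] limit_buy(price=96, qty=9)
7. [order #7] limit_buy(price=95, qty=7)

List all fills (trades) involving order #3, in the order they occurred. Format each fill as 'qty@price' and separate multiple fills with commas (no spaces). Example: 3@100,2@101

Answer: 3@104

Derivation:
After op 1 [order #1] limit_buy(price=104, qty=5): fills=none; bids=[#1:5@104] asks=[-]
After op 2 [order #2] limit_buy(price=99, qty=10): fills=none; bids=[#1:5@104 #2:10@99] asks=[-]
After op 3 [order #3] limit_sell(price=96, qty=3): fills=#1x#3:3@104; bids=[#1:2@104 #2:10@99] asks=[-]
After op 4 [order #4] limit_sell(price=104, qty=9): fills=#1x#4:2@104; bids=[#2:10@99] asks=[#4:7@104]
After op 5 [order #5] market_buy(qty=3): fills=#5x#4:3@104; bids=[#2:10@99] asks=[#4:4@104]
After op 6 [order #6] limit_buy(price=96, qty=9): fills=none; bids=[#2:10@99 #6:9@96] asks=[#4:4@104]
After op 7 [order #7] limit_buy(price=95, qty=7): fills=none; bids=[#2:10@99 #6:9@96 #7:7@95] asks=[#4:4@104]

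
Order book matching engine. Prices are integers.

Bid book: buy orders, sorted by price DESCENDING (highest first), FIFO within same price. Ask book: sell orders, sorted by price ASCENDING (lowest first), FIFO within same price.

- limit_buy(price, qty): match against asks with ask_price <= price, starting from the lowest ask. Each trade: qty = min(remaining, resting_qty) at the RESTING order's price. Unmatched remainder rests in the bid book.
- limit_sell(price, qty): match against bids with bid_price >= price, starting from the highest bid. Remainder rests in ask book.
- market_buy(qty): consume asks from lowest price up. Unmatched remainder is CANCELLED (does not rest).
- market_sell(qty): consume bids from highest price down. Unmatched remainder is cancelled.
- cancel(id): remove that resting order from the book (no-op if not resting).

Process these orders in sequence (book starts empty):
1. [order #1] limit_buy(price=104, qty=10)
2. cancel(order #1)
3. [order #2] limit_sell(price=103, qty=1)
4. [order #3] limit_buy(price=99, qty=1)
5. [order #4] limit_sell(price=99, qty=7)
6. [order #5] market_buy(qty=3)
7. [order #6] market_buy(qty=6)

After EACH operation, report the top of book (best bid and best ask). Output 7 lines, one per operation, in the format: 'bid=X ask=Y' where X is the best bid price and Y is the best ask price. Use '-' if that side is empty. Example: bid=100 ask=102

Answer: bid=104 ask=-
bid=- ask=-
bid=- ask=103
bid=99 ask=103
bid=- ask=99
bid=- ask=99
bid=- ask=-

Derivation:
After op 1 [order #1] limit_buy(price=104, qty=10): fills=none; bids=[#1:10@104] asks=[-]
After op 2 cancel(order #1): fills=none; bids=[-] asks=[-]
After op 3 [order #2] limit_sell(price=103, qty=1): fills=none; bids=[-] asks=[#2:1@103]
After op 4 [order #3] limit_buy(price=99, qty=1): fills=none; bids=[#3:1@99] asks=[#2:1@103]
After op 5 [order #4] limit_sell(price=99, qty=7): fills=#3x#4:1@99; bids=[-] asks=[#4:6@99 #2:1@103]
After op 6 [order #5] market_buy(qty=3): fills=#5x#4:3@99; bids=[-] asks=[#4:3@99 #2:1@103]
After op 7 [order #6] market_buy(qty=6): fills=#6x#4:3@99 #6x#2:1@103; bids=[-] asks=[-]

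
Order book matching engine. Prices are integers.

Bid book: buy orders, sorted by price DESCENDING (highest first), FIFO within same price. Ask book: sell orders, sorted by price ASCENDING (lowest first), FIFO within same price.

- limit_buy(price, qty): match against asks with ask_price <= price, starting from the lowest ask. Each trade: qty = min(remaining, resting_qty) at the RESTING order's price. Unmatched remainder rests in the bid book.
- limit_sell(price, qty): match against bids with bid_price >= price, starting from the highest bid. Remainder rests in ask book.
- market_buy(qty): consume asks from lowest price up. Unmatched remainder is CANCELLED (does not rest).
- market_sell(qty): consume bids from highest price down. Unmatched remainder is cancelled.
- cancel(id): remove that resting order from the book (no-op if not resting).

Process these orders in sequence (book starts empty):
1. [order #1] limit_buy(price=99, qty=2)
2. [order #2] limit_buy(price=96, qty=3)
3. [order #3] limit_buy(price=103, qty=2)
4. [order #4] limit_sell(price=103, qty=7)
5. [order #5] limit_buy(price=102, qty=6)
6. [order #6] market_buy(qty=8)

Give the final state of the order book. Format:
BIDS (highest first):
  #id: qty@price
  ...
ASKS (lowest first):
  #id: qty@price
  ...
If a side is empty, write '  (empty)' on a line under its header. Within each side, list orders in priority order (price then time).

After op 1 [order #1] limit_buy(price=99, qty=2): fills=none; bids=[#1:2@99] asks=[-]
After op 2 [order #2] limit_buy(price=96, qty=3): fills=none; bids=[#1:2@99 #2:3@96] asks=[-]
After op 3 [order #3] limit_buy(price=103, qty=2): fills=none; bids=[#3:2@103 #1:2@99 #2:3@96] asks=[-]
After op 4 [order #4] limit_sell(price=103, qty=7): fills=#3x#4:2@103; bids=[#1:2@99 #2:3@96] asks=[#4:5@103]
After op 5 [order #5] limit_buy(price=102, qty=6): fills=none; bids=[#5:6@102 #1:2@99 #2:3@96] asks=[#4:5@103]
After op 6 [order #6] market_buy(qty=8): fills=#6x#4:5@103; bids=[#5:6@102 #1:2@99 #2:3@96] asks=[-]

Answer: BIDS (highest first):
  #5: 6@102
  #1: 2@99
  #2: 3@96
ASKS (lowest first):
  (empty)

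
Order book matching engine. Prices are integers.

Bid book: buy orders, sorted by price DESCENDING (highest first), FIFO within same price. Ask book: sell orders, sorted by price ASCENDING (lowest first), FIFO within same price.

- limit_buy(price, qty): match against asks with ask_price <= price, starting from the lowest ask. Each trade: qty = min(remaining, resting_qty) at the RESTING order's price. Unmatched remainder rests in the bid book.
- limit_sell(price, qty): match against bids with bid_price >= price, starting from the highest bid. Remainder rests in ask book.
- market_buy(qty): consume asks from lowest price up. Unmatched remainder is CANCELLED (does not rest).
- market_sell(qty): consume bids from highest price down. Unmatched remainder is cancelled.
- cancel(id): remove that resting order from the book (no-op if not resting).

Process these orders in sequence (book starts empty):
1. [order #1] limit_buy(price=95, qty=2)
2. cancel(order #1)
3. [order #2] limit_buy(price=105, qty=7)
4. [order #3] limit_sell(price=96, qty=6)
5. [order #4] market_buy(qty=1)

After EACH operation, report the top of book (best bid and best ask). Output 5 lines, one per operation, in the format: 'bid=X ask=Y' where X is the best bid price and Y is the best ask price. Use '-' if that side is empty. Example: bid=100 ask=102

Answer: bid=95 ask=-
bid=- ask=-
bid=105 ask=-
bid=105 ask=-
bid=105 ask=-

Derivation:
After op 1 [order #1] limit_buy(price=95, qty=2): fills=none; bids=[#1:2@95] asks=[-]
After op 2 cancel(order #1): fills=none; bids=[-] asks=[-]
After op 3 [order #2] limit_buy(price=105, qty=7): fills=none; bids=[#2:7@105] asks=[-]
After op 4 [order #3] limit_sell(price=96, qty=6): fills=#2x#3:6@105; bids=[#2:1@105] asks=[-]
After op 5 [order #4] market_buy(qty=1): fills=none; bids=[#2:1@105] asks=[-]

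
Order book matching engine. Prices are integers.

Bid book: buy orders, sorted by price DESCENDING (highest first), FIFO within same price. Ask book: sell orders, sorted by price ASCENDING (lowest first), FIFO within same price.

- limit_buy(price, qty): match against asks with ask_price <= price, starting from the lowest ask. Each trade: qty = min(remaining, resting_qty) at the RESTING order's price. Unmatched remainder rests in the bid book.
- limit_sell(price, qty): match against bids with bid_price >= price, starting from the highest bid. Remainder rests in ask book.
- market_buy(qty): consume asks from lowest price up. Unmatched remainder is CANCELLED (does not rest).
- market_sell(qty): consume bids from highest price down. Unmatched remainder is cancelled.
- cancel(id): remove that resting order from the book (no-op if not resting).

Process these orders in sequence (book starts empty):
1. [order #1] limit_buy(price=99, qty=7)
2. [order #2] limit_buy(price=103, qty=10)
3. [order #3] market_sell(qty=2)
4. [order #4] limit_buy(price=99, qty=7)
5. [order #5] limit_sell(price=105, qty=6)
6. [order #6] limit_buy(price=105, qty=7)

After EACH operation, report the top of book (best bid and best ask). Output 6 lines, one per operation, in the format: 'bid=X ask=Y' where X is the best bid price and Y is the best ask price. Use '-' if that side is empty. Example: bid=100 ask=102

After op 1 [order #1] limit_buy(price=99, qty=7): fills=none; bids=[#1:7@99] asks=[-]
After op 2 [order #2] limit_buy(price=103, qty=10): fills=none; bids=[#2:10@103 #1:7@99] asks=[-]
After op 3 [order #3] market_sell(qty=2): fills=#2x#3:2@103; bids=[#2:8@103 #1:7@99] asks=[-]
After op 4 [order #4] limit_buy(price=99, qty=7): fills=none; bids=[#2:8@103 #1:7@99 #4:7@99] asks=[-]
After op 5 [order #5] limit_sell(price=105, qty=6): fills=none; bids=[#2:8@103 #1:7@99 #4:7@99] asks=[#5:6@105]
After op 6 [order #6] limit_buy(price=105, qty=7): fills=#6x#5:6@105; bids=[#6:1@105 #2:8@103 #1:7@99 #4:7@99] asks=[-]

Answer: bid=99 ask=-
bid=103 ask=-
bid=103 ask=-
bid=103 ask=-
bid=103 ask=105
bid=105 ask=-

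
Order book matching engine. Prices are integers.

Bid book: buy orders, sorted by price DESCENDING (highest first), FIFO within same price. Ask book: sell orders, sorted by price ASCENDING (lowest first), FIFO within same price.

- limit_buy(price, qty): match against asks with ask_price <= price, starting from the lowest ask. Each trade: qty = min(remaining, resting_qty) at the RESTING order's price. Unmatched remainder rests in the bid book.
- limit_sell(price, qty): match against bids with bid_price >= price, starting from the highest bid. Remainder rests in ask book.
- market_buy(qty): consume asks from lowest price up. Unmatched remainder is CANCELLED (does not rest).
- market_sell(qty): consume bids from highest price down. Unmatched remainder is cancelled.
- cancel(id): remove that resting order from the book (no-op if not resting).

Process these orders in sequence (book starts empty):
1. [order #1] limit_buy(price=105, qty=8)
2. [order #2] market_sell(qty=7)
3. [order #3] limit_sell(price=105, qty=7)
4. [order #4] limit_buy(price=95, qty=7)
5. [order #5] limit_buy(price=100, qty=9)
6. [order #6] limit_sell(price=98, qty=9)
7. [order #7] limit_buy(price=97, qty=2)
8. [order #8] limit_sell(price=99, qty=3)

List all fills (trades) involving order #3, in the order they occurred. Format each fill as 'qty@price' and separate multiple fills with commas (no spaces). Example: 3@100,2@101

After op 1 [order #1] limit_buy(price=105, qty=8): fills=none; bids=[#1:8@105] asks=[-]
After op 2 [order #2] market_sell(qty=7): fills=#1x#2:7@105; bids=[#1:1@105] asks=[-]
After op 3 [order #3] limit_sell(price=105, qty=7): fills=#1x#3:1@105; bids=[-] asks=[#3:6@105]
After op 4 [order #4] limit_buy(price=95, qty=7): fills=none; bids=[#4:7@95] asks=[#3:6@105]
After op 5 [order #5] limit_buy(price=100, qty=9): fills=none; bids=[#5:9@100 #4:7@95] asks=[#3:6@105]
After op 6 [order #6] limit_sell(price=98, qty=9): fills=#5x#6:9@100; bids=[#4:7@95] asks=[#3:6@105]
After op 7 [order #7] limit_buy(price=97, qty=2): fills=none; bids=[#7:2@97 #4:7@95] asks=[#3:6@105]
After op 8 [order #8] limit_sell(price=99, qty=3): fills=none; bids=[#7:2@97 #4:7@95] asks=[#8:3@99 #3:6@105]

Answer: 1@105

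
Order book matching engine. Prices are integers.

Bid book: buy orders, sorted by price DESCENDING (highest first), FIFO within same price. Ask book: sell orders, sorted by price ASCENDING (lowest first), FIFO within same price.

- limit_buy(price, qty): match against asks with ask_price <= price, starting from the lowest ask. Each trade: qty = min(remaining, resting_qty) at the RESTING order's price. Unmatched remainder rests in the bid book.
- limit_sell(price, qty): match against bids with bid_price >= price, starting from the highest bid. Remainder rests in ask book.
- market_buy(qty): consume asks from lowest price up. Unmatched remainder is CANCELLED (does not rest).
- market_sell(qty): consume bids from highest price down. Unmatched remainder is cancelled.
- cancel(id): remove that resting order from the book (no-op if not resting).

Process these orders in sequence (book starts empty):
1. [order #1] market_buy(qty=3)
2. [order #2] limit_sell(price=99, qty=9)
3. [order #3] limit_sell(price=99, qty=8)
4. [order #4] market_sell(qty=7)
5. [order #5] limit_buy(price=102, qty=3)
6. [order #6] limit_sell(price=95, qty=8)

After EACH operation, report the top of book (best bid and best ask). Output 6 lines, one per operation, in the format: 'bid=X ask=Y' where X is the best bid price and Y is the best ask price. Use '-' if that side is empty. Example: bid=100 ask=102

After op 1 [order #1] market_buy(qty=3): fills=none; bids=[-] asks=[-]
After op 2 [order #2] limit_sell(price=99, qty=9): fills=none; bids=[-] asks=[#2:9@99]
After op 3 [order #3] limit_sell(price=99, qty=8): fills=none; bids=[-] asks=[#2:9@99 #3:8@99]
After op 4 [order #4] market_sell(qty=7): fills=none; bids=[-] asks=[#2:9@99 #3:8@99]
After op 5 [order #5] limit_buy(price=102, qty=3): fills=#5x#2:3@99; bids=[-] asks=[#2:6@99 #3:8@99]
After op 6 [order #6] limit_sell(price=95, qty=8): fills=none; bids=[-] asks=[#6:8@95 #2:6@99 #3:8@99]

Answer: bid=- ask=-
bid=- ask=99
bid=- ask=99
bid=- ask=99
bid=- ask=99
bid=- ask=95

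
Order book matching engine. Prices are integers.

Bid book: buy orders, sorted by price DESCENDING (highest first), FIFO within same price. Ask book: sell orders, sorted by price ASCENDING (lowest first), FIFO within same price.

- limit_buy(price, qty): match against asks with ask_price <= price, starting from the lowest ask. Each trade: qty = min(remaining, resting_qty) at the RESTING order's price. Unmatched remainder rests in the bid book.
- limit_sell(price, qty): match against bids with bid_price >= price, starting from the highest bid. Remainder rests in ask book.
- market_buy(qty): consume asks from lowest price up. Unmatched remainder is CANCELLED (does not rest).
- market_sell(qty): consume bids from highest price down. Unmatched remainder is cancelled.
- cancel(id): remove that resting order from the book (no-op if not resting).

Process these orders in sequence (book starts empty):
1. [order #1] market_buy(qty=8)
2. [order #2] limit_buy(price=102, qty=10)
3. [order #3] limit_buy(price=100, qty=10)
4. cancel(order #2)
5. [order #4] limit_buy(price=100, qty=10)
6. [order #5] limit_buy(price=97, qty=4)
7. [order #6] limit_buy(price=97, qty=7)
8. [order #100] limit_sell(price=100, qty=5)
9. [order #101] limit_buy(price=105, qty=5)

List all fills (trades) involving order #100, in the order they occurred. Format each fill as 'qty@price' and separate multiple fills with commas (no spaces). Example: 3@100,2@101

After op 1 [order #1] market_buy(qty=8): fills=none; bids=[-] asks=[-]
After op 2 [order #2] limit_buy(price=102, qty=10): fills=none; bids=[#2:10@102] asks=[-]
After op 3 [order #3] limit_buy(price=100, qty=10): fills=none; bids=[#2:10@102 #3:10@100] asks=[-]
After op 4 cancel(order #2): fills=none; bids=[#3:10@100] asks=[-]
After op 5 [order #4] limit_buy(price=100, qty=10): fills=none; bids=[#3:10@100 #4:10@100] asks=[-]
After op 6 [order #5] limit_buy(price=97, qty=4): fills=none; bids=[#3:10@100 #4:10@100 #5:4@97] asks=[-]
After op 7 [order #6] limit_buy(price=97, qty=7): fills=none; bids=[#3:10@100 #4:10@100 #5:4@97 #6:7@97] asks=[-]
After op 8 [order #100] limit_sell(price=100, qty=5): fills=#3x#100:5@100; bids=[#3:5@100 #4:10@100 #5:4@97 #6:7@97] asks=[-]
After op 9 [order #101] limit_buy(price=105, qty=5): fills=none; bids=[#101:5@105 #3:5@100 #4:10@100 #5:4@97 #6:7@97] asks=[-]

Answer: 5@100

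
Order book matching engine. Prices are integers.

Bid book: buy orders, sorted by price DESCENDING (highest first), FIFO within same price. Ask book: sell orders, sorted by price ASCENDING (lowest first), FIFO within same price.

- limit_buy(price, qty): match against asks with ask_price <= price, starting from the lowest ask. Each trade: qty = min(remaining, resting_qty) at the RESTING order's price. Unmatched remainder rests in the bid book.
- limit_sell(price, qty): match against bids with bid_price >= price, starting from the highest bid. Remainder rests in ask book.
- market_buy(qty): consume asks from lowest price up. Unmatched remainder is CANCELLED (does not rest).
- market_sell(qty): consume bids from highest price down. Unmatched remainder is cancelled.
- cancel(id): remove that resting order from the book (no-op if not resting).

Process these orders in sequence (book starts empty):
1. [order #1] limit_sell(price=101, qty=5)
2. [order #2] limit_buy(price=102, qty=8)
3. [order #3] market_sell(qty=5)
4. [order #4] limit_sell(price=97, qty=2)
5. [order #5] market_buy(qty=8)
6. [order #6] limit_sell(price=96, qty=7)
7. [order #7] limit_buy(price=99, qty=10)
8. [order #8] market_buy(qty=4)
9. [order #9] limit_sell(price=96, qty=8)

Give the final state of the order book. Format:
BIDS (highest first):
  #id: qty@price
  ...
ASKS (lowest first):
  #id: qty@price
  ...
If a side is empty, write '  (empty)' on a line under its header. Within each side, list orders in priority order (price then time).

After op 1 [order #1] limit_sell(price=101, qty=5): fills=none; bids=[-] asks=[#1:5@101]
After op 2 [order #2] limit_buy(price=102, qty=8): fills=#2x#1:5@101; bids=[#2:3@102] asks=[-]
After op 3 [order #3] market_sell(qty=5): fills=#2x#3:3@102; bids=[-] asks=[-]
After op 4 [order #4] limit_sell(price=97, qty=2): fills=none; bids=[-] asks=[#4:2@97]
After op 5 [order #5] market_buy(qty=8): fills=#5x#4:2@97; bids=[-] asks=[-]
After op 6 [order #6] limit_sell(price=96, qty=7): fills=none; bids=[-] asks=[#6:7@96]
After op 7 [order #7] limit_buy(price=99, qty=10): fills=#7x#6:7@96; bids=[#7:3@99] asks=[-]
After op 8 [order #8] market_buy(qty=4): fills=none; bids=[#7:3@99] asks=[-]
After op 9 [order #9] limit_sell(price=96, qty=8): fills=#7x#9:3@99; bids=[-] asks=[#9:5@96]

Answer: BIDS (highest first):
  (empty)
ASKS (lowest first):
  #9: 5@96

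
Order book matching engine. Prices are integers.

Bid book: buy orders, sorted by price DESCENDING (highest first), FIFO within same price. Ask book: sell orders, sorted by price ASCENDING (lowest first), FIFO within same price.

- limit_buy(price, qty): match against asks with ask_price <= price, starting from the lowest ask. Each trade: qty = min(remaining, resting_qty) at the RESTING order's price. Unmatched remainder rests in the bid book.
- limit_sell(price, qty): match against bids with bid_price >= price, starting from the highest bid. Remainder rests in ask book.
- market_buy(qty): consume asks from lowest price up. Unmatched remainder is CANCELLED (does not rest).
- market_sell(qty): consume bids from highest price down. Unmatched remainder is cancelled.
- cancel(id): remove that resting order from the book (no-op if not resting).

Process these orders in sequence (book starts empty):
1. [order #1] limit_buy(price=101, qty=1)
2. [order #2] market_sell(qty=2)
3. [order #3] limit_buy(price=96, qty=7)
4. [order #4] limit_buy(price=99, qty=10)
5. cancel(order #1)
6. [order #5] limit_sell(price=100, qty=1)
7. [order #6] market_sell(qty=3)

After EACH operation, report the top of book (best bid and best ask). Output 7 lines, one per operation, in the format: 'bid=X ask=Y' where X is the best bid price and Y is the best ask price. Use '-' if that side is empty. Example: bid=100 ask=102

Answer: bid=101 ask=-
bid=- ask=-
bid=96 ask=-
bid=99 ask=-
bid=99 ask=-
bid=99 ask=100
bid=99 ask=100

Derivation:
After op 1 [order #1] limit_buy(price=101, qty=1): fills=none; bids=[#1:1@101] asks=[-]
After op 2 [order #2] market_sell(qty=2): fills=#1x#2:1@101; bids=[-] asks=[-]
After op 3 [order #3] limit_buy(price=96, qty=7): fills=none; bids=[#3:7@96] asks=[-]
After op 4 [order #4] limit_buy(price=99, qty=10): fills=none; bids=[#4:10@99 #3:7@96] asks=[-]
After op 5 cancel(order #1): fills=none; bids=[#4:10@99 #3:7@96] asks=[-]
After op 6 [order #5] limit_sell(price=100, qty=1): fills=none; bids=[#4:10@99 #3:7@96] asks=[#5:1@100]
After op 7 [order #6] market_sell(qty=3): fills=#4x#6:3@99; bids=[#4:7@99 #3:7@96] asks=[#5:1@100]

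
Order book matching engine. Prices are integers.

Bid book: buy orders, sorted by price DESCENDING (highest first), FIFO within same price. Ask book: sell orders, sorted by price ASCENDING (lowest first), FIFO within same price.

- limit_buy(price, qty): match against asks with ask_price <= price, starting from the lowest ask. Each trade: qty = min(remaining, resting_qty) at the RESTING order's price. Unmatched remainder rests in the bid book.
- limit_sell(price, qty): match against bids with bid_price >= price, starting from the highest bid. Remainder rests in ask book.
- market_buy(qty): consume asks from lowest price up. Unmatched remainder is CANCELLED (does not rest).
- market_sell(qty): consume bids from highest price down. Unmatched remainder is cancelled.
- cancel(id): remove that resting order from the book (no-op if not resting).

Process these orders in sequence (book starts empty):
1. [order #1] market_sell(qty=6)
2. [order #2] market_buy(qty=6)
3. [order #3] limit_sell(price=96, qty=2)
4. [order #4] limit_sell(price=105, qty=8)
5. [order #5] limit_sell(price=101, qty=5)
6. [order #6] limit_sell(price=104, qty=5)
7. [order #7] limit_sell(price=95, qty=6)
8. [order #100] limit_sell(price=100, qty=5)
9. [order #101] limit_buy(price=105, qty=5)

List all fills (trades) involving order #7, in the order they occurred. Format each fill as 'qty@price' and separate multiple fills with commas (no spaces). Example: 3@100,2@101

Answer: 5@95

Derivation:
After op 1 [order #1] market_sell(qty=6): fills=none; bids=[-] asks=[-]
After op 2 [order #2] market_buy(qty=6): fills=none; bids=[-] asks=[-]
After op 3 [order #3] limit_sell(price=96, qty=2): fills=none; bids=[-] asks=[#3:2@96]
After op 4 [order #4] limit_sell(price=105, qty=8): fills=none; bids=[-] asks=[#3:2@96 #4:8@105]
After op 5 [order #5] limit_sell(price=101, qty=5): fills=none; bids=[-] asks=[#3:2@96 #5:5@101 #4:8@105]
After op 6 [order #6] limit_sell(price=104, qty=5): fills=none; bids=[-] asks=[#3:2@96 #5:5@101 #6:5@104 #4:8@105]
After op 7 [order #7] limit_sell(price=95, qty=6): fills=none; bids=[-] asks=[#7:6@95 #3:2@96 #5:5@101 #6:5@104 #4:8@105]
After op 8 [order #100] limit_sell(price=100, qty=5): fills=none; bids=[-] asks=[#7:6@95 #3:2@96 #100:5@100 #5:5@101 #6:5@104 #4:8@105]
After op 9 [order #101] limit_buy(price=105, qty=5): fills=#101x#7:5@95; bids=[-] asks=[#7:1@95 #3:2@96 #100:5@100 #5:5@101 #6:5@104 #4:8@105]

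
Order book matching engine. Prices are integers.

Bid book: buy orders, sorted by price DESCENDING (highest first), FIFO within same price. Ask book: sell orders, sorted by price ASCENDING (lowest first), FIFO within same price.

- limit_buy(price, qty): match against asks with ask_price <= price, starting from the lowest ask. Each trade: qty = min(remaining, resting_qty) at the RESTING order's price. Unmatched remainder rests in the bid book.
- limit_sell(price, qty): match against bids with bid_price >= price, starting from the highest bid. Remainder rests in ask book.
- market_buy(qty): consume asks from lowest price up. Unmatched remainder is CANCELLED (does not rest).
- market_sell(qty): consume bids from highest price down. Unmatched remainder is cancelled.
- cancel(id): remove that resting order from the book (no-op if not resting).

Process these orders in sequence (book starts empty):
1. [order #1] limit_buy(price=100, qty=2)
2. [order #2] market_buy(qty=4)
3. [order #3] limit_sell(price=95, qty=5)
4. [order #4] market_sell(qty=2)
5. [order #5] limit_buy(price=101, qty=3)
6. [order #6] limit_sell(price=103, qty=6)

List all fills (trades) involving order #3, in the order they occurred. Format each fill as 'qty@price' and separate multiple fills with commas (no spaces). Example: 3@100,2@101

Answer: 2@100,3@95

Derivation:
After op 1 [order #1] limit_buy(price=100, qty=2): fills=none; bids=[#1:2@100] asks=[-]
After op 2 [order #2] market_buy(qty=4): fills=none; bids=[#1:2@100] asks=[-]
After op 3 [order #3] limit_sell(price=95, qty=5): fills=#1x#3:2@100; bids=[-] asks=[#3:3@95]
After op 4 [order #4] market_sell(qty=2): fills=none; bids=[-] asks=[#3:3@95]
After op 5 [order #5] limit_buy(price=101, qty=3): fills=#5x#3:3@95; bids=[-] asks=[-]
After op 6 [order #6] limit_sell(price=103, qty=6): fills=none; bids=[-] asks=[#6:6@103]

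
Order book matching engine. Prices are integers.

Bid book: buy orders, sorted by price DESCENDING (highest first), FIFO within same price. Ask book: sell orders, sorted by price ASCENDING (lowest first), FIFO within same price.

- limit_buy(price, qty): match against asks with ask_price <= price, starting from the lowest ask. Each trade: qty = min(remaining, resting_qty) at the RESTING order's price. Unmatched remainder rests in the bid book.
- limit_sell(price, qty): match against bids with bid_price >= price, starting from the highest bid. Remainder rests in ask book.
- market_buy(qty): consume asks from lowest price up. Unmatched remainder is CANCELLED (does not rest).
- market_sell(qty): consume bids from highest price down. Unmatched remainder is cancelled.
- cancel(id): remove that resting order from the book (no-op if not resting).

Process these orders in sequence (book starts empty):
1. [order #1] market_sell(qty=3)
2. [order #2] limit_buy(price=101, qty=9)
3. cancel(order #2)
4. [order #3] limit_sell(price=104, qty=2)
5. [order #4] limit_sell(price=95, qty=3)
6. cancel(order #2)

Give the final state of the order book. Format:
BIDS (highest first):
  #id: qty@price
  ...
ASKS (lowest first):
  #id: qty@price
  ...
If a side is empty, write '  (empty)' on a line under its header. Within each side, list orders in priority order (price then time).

Answer: BIDS (highest first):
  (empty)
ASKS (lowest first):
  #4: 3@95
  #3: 2@104

Derivation:
After op 1 [order #1] market_sell(qty=3): fills=none; bids=[-] asks=[-]
After op 2 [order #2] limit_buy(price=101, qty=9): fills=none; bids=[#2:9@101] asks=[-]
After op 3 cancel(order #2): fills=none; bids=[-] asks=[-]
After op 4 [order #3] limit_sell(price=104, qty=2): fills=none; bids=[-] asks=[#3:2@104]
After op 5 [order #4] limit_sell(price=95, qty=3): fills=none; bids=[-] asks=[#4:3@95 #3:2@104]
After op 6 cancel(order #2): fills=none; bids=[-] asks=[#4:3@95 #3:2@104]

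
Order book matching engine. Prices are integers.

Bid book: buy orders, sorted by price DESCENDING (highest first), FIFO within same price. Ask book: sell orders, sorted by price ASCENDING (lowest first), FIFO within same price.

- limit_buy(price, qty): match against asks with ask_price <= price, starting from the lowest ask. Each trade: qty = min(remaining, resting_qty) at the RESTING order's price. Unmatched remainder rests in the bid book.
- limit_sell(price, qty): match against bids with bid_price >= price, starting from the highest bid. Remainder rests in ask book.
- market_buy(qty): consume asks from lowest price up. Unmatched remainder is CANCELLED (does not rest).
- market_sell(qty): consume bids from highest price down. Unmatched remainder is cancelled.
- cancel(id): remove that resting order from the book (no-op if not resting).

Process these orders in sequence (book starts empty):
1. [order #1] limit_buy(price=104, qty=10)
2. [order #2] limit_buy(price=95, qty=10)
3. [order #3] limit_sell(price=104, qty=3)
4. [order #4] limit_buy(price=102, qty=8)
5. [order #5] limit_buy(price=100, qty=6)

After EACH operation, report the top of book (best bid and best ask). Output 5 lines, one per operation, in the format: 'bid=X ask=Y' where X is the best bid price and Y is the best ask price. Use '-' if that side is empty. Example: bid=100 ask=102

Answer: bid=104 ask=-
bid=104 ask=-
bid=104 ask=-
bid=104 ask=-
bid=104 ask=-

Derivation:
After op 1 [order #1] limit_buy(price=104, qty=10): fills=none; bids=[#1:10@104] asks=[-]
After op 2 [order #2] limit_buy(price=95, qty=10): fills=none; bids=[#1:10@104 #2:10@95] asks=[-]
After op 3 [order #3] limit_sell(price=104, qty=3): fills=#1x#3:3@104; bids=[#1:7@104 #2:10@95] asks=[-]
After op 4 [order #4] limit_buy(price=102, qty=8): fills=none; bids=[#1:7@104 #4:8@102 #2:10@95] asks=[-]
After op 5 [order #5] limit_buy(price=100, qty=6): fills=none; bids=[#1:7@104 #4:8@102 #5:6@100 #2:10@95] asks=[-]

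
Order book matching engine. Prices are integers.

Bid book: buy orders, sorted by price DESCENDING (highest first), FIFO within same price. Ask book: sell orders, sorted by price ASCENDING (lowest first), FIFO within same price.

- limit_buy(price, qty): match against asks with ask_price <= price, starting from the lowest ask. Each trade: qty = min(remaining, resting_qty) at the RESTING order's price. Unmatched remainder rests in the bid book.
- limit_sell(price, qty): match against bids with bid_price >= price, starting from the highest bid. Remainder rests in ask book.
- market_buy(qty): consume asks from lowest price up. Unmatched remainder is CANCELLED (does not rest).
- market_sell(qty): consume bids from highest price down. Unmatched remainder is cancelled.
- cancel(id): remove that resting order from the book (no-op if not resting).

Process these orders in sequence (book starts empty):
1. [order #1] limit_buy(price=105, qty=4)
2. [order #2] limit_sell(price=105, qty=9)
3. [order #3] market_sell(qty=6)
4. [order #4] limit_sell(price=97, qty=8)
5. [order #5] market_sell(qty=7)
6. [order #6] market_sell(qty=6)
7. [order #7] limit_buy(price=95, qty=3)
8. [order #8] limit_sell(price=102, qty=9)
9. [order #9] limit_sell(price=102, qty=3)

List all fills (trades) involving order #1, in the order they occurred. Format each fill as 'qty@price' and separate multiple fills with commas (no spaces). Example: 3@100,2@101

Answer: 4@105

Derivation:
After op 1 [order #1] limit_buy(price=105, qty=4): fills=none; bids=[#1:4@105] asks=[-]
After op 2 [order #2] limit_sell(price=105, qty=9): fills=#1x#2:4@105; bids=[-] asks=[#2:5@105]
After op 3 [order #3] market_sell(qty=6): fills=none; bids=[-] asks=[#2:5@105]
After op 4 [order #4] limit_sell(price=97, qty=8): fills=none; bids=[-] asks=[#4:8@97 #2:5@105]
After op 5 [order #5] market_sell(qty=7): fills=none; bids=[-] asks=[#4:8@97 #2:5@105]
After op 6 [order #6] market_sell(qty=6): fills=none; bids=[-] asks=[#4:8@97 #2:5@105]
After op 7 [order #7] limit_buy(price=95, qty=3): fills=none; bids=[#7:3@95] asks=[#4:8@97 #2:5@105]
After op 8 [order #8] limit_sell(price=102, qty=9): fills=none; bids=[#7:3@95] asks=[#4:8@97 #8:9@102 #2:5@105]
After op 9 [order #9] limit_sell(price=102, qty=3): fills=none; bids=[#7:3@95] asks=[#4:8@97 #8:9@102 #9:3@102 #2:5@105]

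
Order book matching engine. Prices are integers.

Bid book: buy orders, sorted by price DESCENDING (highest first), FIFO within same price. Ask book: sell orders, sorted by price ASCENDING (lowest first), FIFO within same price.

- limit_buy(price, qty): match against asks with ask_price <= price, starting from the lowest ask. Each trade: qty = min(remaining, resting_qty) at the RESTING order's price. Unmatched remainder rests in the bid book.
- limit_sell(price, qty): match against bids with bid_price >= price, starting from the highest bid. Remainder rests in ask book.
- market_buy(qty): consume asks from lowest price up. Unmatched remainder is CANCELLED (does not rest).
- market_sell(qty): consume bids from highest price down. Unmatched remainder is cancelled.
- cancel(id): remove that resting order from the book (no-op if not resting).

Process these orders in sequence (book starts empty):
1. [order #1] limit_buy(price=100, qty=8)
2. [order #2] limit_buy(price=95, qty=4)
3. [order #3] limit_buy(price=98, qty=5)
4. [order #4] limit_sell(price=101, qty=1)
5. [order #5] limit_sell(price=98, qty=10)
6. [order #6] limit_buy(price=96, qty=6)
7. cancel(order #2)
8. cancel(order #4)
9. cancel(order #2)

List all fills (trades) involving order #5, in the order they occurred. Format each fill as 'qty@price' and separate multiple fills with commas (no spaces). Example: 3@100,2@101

After op 1 [order #1] limit_buy(price=100, qty=8): fills=none; bids=[#1:8@100] asks=[-]
After op 2 [order #2] limit_buy(price=95, qty=4): fills=none; bids=[#1:8@100 #2:4@95] asks=[-]
After op 3 [order #3] limit_buy(price=98, qty=5): fills=none; bids=[#1:8@100 #3:5@98 #2:4@95] asks=[-]
After op 4 [order #4] limit_sell(price=101, qty=1): fills=none; bids=[#1:8@100 #3:5@98 #2:4@95] asks=[#4:1@101]
After op 5 [order #5] limit_sell(price=98, qty=10): fills=#1x#5:8@100 #3x#5:2@98; bids=[#3:3@98 #2:4@95] asks=[#4:1@101]
After op 6 [order #6] limit_buy(price=96, qty=6): fills=none; bids=[#3:3@98 #6:6@96 #2:4@95] asks=[#4:1@101]
After op 7 cancel(order #2): fills=none; bids=[#3:3@98 #6:6@96] asks=[#4:1@101]
After op 8 cancel(order #4): fills=none; bids=[#3:3@98 #6:6@96] asks=[-]
After op 9 cancel(order #2): fills=none; bids=[#3:3@98 #6:6@96] asks=[-]

Answer: 8@100,2@98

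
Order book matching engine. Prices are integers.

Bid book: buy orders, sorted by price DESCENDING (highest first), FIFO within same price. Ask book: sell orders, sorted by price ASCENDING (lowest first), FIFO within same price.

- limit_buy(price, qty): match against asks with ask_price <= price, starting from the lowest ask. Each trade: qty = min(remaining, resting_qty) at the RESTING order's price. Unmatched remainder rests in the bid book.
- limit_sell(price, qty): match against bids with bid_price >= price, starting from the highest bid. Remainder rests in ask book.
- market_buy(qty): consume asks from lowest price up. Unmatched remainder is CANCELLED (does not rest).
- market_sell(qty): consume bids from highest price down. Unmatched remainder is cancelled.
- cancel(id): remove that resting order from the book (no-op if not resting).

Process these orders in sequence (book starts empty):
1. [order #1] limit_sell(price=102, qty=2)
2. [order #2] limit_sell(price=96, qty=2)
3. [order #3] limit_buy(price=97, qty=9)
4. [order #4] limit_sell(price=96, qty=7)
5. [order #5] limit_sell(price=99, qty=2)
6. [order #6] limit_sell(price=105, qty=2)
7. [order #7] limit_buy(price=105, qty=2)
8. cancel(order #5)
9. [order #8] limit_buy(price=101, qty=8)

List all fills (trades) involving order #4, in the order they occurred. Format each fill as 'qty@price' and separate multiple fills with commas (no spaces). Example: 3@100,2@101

After op 1 [order #1] limit_sell(price=102, qty=2): fills=none; bids=[-] asks=[#1:2@102]
After op 2 [order #2] limit_sell(price=96, qty=2): fills=none; bids=[-] asks=[#2:2@96 #1:2@102]
After op 3 [order #3] limit_buy(price=97, qty=9): fills=#3x#2:2@96; bids=[#3:7@97] asks=[#1:2@102]
After op 4 [order #4] limit_sell(price=96, qty=7): fills=#3x#4:7@97; bids=[-] asks=[#1:2@102]
After op 5 [order #5] limit_sell(price=99, qty=2): fills=none; bids=[-] asks=[#5:2@99 #1:2@102]
After op 6 [order #6] limit_sell(price=105, qty=2): fills=none; bids=[-] asks=[#5:2@99 #1:2@102 #6:2@105]
After op 7 [order #7] limit_buy(price=105, qty=2): fills=#7x#5:2@99; bids=[-] asks=[#1:2@102 #6:2@105]
After op 8 cancel(order #5): fills=none; bids=[-] asks=[#1:2@102 #6:2@105]
After op 9 [order #8] limit_buy(price=101, qty=8): fills=none; bids=[#8:8@101] asks=[#1:2@102 #6:2@105]

Answer: 7@97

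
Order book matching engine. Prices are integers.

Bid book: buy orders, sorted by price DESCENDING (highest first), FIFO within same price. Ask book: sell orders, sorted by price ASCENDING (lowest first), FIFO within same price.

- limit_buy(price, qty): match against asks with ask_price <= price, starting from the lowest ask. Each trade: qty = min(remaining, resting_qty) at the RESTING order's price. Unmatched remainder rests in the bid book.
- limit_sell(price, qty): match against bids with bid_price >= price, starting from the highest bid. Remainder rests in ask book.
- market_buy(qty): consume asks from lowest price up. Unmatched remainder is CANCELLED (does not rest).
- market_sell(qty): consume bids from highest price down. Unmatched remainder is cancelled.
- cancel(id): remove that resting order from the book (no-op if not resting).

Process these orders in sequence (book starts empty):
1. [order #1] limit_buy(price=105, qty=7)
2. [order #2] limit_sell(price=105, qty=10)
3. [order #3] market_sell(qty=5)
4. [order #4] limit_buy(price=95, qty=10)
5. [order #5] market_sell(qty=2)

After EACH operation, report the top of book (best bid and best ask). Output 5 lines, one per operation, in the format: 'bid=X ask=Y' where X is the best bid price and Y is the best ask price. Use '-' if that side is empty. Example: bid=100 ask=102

After op 1 [order #1] limit_buy(price=105, qty=7): fills=none; bids=[#1:7@105] asks=[-]
After op 2 [order #2] limit_sell(price=105, qty=10): fills=#1x#2:7@105; bids=[-] asks=[#2:3@105]
After op 3 [order #3] market_sell(qty=5): fills=none; bids=[-] asks=[#2:3@105]
After op 4 [order #4] limit_buy(price=95, qty=10): fills=none; bids=[#4:10@95] asks=[#2:3@105]
After op 5 [order #5] market_sell(qty=2): fills=#4x#5:2@95; bids=[#4:8@95] asks=[#2:3@105]

Answer: bid=105 ask=-
bid=- ask=105
bid=- ask=105
bid=95 ask=105
bid=95 ask=105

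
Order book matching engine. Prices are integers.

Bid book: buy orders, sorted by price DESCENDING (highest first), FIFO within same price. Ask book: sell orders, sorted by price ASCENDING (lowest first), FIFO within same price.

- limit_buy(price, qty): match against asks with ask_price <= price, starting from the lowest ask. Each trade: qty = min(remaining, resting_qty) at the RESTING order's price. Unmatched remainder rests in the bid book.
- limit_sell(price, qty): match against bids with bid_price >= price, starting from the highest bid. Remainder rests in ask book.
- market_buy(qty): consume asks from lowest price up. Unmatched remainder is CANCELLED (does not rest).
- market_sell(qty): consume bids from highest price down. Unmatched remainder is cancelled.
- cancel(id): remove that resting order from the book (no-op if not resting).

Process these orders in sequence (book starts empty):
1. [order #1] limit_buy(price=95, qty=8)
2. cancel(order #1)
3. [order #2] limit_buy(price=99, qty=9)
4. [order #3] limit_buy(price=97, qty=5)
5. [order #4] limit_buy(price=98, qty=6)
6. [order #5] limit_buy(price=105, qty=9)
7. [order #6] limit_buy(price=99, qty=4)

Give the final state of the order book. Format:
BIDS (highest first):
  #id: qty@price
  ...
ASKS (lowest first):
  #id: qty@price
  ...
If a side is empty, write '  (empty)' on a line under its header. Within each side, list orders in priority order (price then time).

After op 1 [order #1] limit_buy(price=95, qty=8): fills=none; bids=[#1:8@95] asks=[-]
After op 2 cancel(order #1): fills=none; bids=[-] asks=[-]
After op 3 [order #2] limit_buy(price=99, qty=9): fills=none; bids=[#2:9@99] asks=[-]
After op 4 [order #3] limit_buy(price=97, qty=5): fills=none; bids=[#2:9@99 #3:5@97] asks=[-]
After op 5 [order #4] limit_buy(price=98, qty=6): fills=none; bids=[#2:9@99 #4:6@98 #3:5@97] asks=[-]
After op 6 [order #5] limit_buy(price=105, qty=9): fills=none; bids=[#5:9@105 #2:9@99 #4:6@98 #3:5@97] asks=[-]
After op 7 [order #6] limit_buy(price=99, qty=4): fills=none; bids=[#5:9@105 #2:9@99 #6:4@99 #4:6@98 #3:5@97] asks=[-]

Answer: BIDS (highest first):
  #5: 9@105
  #2: 9@99
  #6: 4@99
  #4: 6@98
  #3: 5@97
ASKS (lowest first):
  (empty)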